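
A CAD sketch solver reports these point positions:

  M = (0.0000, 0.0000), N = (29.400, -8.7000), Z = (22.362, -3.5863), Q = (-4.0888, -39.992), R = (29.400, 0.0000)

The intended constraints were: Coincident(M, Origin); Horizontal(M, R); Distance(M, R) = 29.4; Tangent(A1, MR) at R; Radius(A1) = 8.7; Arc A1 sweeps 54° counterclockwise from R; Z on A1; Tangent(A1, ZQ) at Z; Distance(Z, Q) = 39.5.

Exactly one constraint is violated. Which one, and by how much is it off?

Distance(Z, Q) = 39.5 — off by 5.50.

M = (0.00, 0.00) ✓; M.y = 0.00, R.y = 0.00 ✓; |MR| = 29.40 ✓; ∠(NR, RM) = 90.00° ✓; |NR| = 8.700 ✓; bearing(N→Z) − bearing(N→R) = 54.00° ✓; |NZ| = 8.700 ✓; ∠(NZ, ZQ) = 90.00° ✓; |ZQ| = 45.00 ✗.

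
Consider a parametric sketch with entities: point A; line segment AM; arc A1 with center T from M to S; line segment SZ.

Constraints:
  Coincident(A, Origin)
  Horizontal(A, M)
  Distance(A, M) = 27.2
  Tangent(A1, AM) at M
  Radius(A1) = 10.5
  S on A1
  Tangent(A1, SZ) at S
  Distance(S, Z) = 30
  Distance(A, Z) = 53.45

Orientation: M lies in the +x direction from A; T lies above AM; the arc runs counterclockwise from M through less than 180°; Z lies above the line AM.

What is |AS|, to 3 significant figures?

39.5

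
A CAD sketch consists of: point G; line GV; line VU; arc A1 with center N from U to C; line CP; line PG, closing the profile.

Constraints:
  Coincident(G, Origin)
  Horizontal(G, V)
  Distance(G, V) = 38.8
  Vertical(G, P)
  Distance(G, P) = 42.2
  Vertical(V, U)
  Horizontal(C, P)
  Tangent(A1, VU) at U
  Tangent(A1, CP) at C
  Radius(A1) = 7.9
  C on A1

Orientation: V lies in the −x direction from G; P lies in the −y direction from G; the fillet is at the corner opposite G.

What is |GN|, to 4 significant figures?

46.17

G is at the origin; GV is horizontal with |GV| = 38.8 and V on the −x side, so V = (-38.80, 0.000). GP is vertical with |GP| = 42.2 and P on the −y side, so P = (0.000, -42.20). The virtual corner opposite G is at (-38.80, -42.20). Tangency of A1 to VU means the radius NU is perpendicular to VU and the tangent condition forces NC to be normal to CP, with radius 7.9, so the center N sits 7.9 in from both sides at N = (-30.90, -34.30). Then |GN| = |N − G| = 46.17.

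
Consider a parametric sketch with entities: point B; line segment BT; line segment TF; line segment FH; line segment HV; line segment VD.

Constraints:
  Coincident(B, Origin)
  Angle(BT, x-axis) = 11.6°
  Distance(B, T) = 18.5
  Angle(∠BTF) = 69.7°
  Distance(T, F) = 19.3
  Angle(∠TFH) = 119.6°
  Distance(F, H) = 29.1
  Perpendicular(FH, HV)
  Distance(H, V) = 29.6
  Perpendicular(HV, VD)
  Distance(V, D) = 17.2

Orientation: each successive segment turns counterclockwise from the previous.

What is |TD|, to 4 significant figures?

24.97

The perpendicularity gives HV at right angles to FH, so HV runs at -87.70°; with |HV| = 29.6, V = (-19.97, -10.64). HV ⟂ VD, so VD runs at 2.300°; with |VD| = 17.2, D = (-2.779, -9.949). Then |TD| = |D − T| = 24.97.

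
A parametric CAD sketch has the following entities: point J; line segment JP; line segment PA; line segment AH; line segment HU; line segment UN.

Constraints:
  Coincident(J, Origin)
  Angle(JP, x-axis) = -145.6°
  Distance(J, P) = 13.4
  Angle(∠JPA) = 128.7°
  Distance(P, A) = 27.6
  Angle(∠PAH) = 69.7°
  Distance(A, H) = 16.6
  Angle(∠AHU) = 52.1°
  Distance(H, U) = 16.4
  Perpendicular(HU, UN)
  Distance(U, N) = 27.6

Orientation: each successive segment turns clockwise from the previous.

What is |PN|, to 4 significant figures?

38.86

∠AHU = 52.1° gives HU at -75.10° from the x-axis; with |HU| = 16.4, U = (-23.21, -2.173). HU ⟂ UN, so UN runs at -165.1°; with |UN| = 27.6, N = (-49.88, -9.270). Then |PN| = |N − P| = 38.86.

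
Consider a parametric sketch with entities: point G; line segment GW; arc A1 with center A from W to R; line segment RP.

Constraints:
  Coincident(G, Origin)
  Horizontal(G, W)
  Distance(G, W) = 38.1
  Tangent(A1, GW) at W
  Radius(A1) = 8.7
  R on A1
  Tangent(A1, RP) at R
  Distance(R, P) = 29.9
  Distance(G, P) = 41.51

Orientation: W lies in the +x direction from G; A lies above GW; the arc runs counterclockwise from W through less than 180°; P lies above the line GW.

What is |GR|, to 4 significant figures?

46.49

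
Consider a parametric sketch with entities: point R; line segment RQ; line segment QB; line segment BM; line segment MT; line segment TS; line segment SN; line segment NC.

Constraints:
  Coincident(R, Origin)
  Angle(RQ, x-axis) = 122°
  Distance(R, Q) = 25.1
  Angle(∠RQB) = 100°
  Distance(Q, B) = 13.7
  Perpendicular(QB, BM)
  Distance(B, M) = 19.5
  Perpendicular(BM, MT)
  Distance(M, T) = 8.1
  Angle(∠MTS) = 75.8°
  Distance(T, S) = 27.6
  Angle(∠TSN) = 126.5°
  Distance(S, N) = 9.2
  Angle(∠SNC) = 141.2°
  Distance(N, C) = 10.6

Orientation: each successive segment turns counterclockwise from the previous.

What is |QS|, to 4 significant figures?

14.34

R is at the origin; RQ runs at 122.0° with length 25.1, so Q = (-13.30, 21.29). ∠RQB = 100.0° gives QB at -158.0° from the x-axis; with |QB| = 13.7, B = (-26.00, 16.15). The perpendicularity gives BM at right angles to QB, so BM runs at -68.00°; with |BM| = 19.5, M = (-18.70, -1.926). The perpendicularity gives MT at right angles to BM, so MT runs at 22.00°; with |MT| = 8.1, T = (-11.19, 1.108). ∠MTS = 75.8° gives TS at 126.2° from the x-axis; with |TS| = 27.6, S = (-27.49, 23.38). Then |QS| = |S − Q| = 14.34.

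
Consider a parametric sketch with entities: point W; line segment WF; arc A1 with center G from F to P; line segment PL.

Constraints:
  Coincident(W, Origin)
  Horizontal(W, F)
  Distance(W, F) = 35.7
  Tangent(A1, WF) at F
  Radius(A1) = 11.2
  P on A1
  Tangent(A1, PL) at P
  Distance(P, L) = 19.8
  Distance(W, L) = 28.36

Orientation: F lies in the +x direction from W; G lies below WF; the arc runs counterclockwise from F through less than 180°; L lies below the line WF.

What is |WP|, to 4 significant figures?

26.53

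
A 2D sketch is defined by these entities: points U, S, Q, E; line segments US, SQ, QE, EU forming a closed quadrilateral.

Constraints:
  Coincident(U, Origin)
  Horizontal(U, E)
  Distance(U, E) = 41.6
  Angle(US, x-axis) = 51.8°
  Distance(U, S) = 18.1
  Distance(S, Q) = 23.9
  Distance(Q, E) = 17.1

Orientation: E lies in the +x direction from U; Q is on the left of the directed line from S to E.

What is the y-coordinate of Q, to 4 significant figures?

15.79

U is at the origin; U and E share the same y with |UE| = 41.6 and E in +x, so E = (41.6, 0). US runs at 51.8° with |US| = 18.1, so S = (11.19, 14.22). Q is determined by |SQ| = 23.9 and |QE| = 17.1 together: it lies at the intersection of circle(S, 23.9) and circle(E, 17.1). With |SE| = 33.57, the foot of the radical line on SE is 20.94 from S and the perpendicular offset is √(23.9² − 20.94²) = 11.53. Taking the left-of-SE solution: Q = (35.04, 15.79).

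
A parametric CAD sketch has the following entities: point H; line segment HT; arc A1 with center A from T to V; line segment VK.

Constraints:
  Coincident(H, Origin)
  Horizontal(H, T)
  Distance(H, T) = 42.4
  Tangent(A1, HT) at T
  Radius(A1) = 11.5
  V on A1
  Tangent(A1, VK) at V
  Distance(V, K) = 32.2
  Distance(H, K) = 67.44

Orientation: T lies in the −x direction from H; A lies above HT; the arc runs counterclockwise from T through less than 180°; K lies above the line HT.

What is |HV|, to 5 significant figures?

37.318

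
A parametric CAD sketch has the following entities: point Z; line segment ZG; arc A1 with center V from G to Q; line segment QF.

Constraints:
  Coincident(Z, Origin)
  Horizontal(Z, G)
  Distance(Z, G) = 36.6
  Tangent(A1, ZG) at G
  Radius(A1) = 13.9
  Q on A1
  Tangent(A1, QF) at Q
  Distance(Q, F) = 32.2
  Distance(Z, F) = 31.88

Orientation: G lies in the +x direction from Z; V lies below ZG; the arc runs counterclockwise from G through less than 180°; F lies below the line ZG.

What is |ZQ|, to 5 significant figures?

26.087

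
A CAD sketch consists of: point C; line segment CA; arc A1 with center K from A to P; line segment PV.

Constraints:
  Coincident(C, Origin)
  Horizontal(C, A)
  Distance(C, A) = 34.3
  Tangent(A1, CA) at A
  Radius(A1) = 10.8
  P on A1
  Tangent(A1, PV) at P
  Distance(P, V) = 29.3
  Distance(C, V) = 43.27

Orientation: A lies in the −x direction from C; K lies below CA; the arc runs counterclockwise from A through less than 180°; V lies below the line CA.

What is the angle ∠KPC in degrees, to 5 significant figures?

23.508°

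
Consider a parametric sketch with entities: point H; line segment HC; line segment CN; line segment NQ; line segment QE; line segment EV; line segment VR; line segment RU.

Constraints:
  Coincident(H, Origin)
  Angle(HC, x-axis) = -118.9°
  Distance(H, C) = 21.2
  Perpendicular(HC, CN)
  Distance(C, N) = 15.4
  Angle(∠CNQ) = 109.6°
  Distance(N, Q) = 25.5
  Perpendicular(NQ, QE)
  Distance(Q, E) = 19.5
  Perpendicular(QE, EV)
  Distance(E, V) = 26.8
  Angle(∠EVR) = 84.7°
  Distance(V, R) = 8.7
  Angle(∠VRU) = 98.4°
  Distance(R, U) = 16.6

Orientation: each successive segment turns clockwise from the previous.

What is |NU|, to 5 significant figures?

18.903

H is at the origin; HC runs at -118.9° with length 21.2, so C = (-10.246, -18.560). HC is perpendicular to CN, so CN runs at 151.10°; with |CN| = 15.4, N = (-23.728, -11.117). ∠CNQ = 109.6° gives NQ at 80.700° from the x-axis; with |NQ| = 25.5, Q = (-19.607, 14.048). NQ is perpendicular to QE, so QE runs at -9.3000°; with |QE| = 19.5, E = (-0.36316, 10.896). QE ⟂ EV, so EV runs at -99.300°; with |EV| = 26.8, V = (-4.6941, -15.551). ∠EVR = 84.7° gives VR at 165.40° from the x-axis; with |VR| = 8.7, R = (-13.113, -13.358). ∠VRU = 98.4° gives RU at 83.800° from the x-axis; with |RU| = 16.6, U = (-11.320, 3.1444). Then |NU| = |U − N| = 18.903.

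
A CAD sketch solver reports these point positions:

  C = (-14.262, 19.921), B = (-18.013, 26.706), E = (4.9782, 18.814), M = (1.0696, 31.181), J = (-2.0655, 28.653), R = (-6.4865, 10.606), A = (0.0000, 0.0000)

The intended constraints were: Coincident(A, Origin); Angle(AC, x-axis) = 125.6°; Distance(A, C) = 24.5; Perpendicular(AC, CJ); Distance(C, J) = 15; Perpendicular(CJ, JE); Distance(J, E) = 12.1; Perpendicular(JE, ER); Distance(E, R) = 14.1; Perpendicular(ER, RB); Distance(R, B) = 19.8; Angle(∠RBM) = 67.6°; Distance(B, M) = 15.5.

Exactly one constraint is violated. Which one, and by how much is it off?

Distance(B, M) = 15.5 — off by 4.10.

A = (0.00, 0.00) ✓; AC at 125.6° ✓; |AC| = 24.50 ✓; ∠(AC, CJ) = 90.00° ✓; |CJ| = 15.00 ✓; ∠(CJ, JE) = 90.00° ✓; |JE| = 12.10 ✓; ∠(JE, ER) = 90.00° ✓; |ER| = 14.10 ✓; ∠(ER, RB) = 90.00° ✓; |RB| = 19.80 ✓; ∠RBM = 67.60° ✓; |BM| = 19.60 ✗.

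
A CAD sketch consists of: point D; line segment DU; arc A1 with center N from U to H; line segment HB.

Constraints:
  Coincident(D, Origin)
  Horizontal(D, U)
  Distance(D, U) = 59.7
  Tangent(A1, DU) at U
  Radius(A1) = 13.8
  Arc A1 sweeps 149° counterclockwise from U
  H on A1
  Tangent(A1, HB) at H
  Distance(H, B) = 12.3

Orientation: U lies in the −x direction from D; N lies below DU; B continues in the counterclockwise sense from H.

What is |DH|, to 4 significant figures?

71.55

A1 meets DU tangentially, so NU is at right angles to DU, so N = U + (0, -13.8) = (-59.70, -13.80). On A1, U sits at bearing 90° from N; a 149° counterclockwise sweep puts H at bearing 239°, so H = N + 13.8·(cos 239°, sin 239°) = (-66.81, -25.63). Then |DH| = |H − D| = 71.55.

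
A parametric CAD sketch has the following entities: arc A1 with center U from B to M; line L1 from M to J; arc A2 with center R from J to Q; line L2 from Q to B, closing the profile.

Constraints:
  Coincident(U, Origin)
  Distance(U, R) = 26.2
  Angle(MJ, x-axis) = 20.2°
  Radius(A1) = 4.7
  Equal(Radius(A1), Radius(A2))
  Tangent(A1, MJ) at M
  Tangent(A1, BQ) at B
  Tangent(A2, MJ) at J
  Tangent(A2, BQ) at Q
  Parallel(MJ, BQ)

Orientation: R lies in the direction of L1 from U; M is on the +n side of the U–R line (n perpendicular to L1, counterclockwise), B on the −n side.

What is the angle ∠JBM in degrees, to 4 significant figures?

70.26°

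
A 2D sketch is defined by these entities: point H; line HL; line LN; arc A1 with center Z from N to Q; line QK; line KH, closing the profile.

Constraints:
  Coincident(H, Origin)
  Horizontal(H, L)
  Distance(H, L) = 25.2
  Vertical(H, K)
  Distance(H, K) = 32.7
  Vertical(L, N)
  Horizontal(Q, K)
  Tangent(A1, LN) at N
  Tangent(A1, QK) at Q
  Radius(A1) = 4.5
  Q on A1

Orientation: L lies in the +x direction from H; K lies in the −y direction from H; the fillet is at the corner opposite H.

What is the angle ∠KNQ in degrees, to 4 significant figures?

34.88°

H is at the origin; HL is horizontal with |HL| = 25.2 and L on the +x side, so L = (25.20, 0.000). H and K share the same x with |HK| = 32.7 and K on the −y side, so K = (0.000, -32.70). The virtual corner opposite H is at (25.20, -32.70). Tangency of A1 to LN means the radius ZN is perpendicular to LN and tangency of A1 to QK means the radius ZQ is perpendicular to QK, with radius 4.5, so the center Z sits 4.5 in from both sides at Z = (20.70, -28.20). That places the tangent points at N = (25.20, -28.20) on LN and Q = (20.70, -32.70) on QK. Then cos ∠KNQ = NK·NQ / (|NK||NQ|), giving 34.88°.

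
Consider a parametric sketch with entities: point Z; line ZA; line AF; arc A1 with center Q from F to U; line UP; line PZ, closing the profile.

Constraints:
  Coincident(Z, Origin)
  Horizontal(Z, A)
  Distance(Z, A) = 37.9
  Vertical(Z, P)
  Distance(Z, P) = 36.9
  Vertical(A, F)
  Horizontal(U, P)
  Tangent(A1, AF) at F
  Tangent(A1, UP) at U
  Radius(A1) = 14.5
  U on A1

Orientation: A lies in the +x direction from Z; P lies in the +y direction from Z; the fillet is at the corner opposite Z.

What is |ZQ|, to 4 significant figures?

32.39

Z is at the origin; ZA is horizontal with |ZA| = 37.9 and A on the +x side, so A = (37.90, 0.000). Z and P share the same x with |ZP| = 36.9 and P on the +y side, so P = (0.000, 36.90). The virtual corner opposite Z is at (37.90, 36.90). Tangency of A1 to AF means the radius QF is perpendicular to AF and A1 meets UP tangentially, so QU is at right angles to UP, with radius 14.5, so the center Q sits 14.5 in from both sides at Q = (23.40, 22.40). Then |ZQ| = |Q − Z| = 32.39.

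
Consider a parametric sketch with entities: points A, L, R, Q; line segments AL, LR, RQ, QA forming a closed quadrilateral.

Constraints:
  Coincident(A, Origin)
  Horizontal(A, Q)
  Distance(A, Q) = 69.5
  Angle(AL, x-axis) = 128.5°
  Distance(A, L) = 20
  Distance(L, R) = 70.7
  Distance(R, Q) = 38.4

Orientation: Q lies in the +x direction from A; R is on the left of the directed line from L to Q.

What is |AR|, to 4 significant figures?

65.86

Checks: |LR| = 70.70 ✓; |RQ| = 38.40 ✓.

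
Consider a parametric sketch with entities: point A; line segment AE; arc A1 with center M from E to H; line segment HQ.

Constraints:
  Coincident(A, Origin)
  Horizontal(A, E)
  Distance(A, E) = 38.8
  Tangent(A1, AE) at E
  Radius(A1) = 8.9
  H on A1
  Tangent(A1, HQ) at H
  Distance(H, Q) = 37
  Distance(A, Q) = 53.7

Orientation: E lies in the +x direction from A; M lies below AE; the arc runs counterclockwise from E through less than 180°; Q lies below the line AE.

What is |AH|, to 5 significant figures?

31.106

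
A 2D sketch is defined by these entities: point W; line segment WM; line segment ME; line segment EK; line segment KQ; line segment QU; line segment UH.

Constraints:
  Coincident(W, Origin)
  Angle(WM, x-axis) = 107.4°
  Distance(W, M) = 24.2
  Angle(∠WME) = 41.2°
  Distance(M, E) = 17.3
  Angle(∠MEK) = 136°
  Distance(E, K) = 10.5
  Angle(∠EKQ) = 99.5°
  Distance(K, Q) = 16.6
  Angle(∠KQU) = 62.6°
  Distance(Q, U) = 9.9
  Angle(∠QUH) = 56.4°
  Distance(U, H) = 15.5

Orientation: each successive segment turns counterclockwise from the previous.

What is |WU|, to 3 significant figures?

8.29

∠EKQ = 99.5° gives KQ at 10.7° from the x-axis; with |KQ| = 16.6, Q = (5.72, 0.492). ∠KQU = 62.6° gives QU at 128° from the x-axis; with |QU| = 9.9, U = (-0.390, 8.28). Then |WU| = |U − W| = 8.29.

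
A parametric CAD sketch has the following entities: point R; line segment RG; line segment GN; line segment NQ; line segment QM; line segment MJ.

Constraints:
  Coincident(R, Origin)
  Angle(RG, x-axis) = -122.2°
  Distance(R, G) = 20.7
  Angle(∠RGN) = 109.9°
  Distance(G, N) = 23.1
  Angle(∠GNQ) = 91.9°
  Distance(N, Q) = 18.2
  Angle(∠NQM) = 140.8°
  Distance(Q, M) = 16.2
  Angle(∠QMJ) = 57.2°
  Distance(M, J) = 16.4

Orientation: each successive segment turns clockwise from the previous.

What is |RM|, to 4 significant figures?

23.94

R is at the origin; RG runs at -122.2° with length 20.7, so G = (-11.03, -17.52). ∠RGN = 109.9° gives GN at 167.7° from the x-axis; with |GN| = 23.1, N = (-33.60, -12.60). ∠GNQ = 91.9° gives NQ at 79.60° from the x-axis; with |NQ| = 18.2, Q = (-30.31, 5.306). ∠NQM = 140.8° gives QM at 40.40° from the x-axis; with |QM| = 16.2, M = (-17.98, 15.81). Then |RM| = |M − R| = 23.94.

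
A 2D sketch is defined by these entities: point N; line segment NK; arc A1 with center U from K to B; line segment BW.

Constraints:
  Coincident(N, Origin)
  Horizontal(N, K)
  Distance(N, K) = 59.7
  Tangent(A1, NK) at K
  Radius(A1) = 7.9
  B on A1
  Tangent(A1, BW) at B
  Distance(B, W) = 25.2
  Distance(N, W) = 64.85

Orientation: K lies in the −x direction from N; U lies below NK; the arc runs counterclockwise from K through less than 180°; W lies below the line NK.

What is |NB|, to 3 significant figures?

67.7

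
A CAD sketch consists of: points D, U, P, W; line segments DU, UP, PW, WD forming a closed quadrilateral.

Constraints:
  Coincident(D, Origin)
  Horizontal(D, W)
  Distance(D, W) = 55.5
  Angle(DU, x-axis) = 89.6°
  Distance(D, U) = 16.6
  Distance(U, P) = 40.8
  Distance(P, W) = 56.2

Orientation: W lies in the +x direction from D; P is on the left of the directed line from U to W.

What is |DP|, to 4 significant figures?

54.66

D is at the origin; D and W share the same y with |DW| = 55.5 and W in +x, so W = (55.5, 0). DU runs at 89.6° with |DU| = 16.6, so U = (0.1159, 16.60). P is determined by |UP| = 40.8 and |PW| = 56.2 together: it lies at the intersection of circle(U, 40.8) and circle(W, 56.2). With |UW| = 57.82, the foot of the radical line on UW is 15.99 from U and the perpendicular offset is √(40.8² − 15.99²) = 37.54. Taking the left-of-UW solution: P = (26.21, 47.96).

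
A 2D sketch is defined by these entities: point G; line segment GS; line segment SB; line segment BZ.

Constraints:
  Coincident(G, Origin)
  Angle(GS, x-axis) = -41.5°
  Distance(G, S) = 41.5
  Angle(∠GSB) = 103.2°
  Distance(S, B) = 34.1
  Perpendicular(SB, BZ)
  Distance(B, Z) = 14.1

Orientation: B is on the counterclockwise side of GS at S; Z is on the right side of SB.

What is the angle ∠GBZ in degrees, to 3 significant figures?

133°

G is at the origin; GS runs at -41.5° with length 41.5, so S = 41.5·(cos -41.5°, sin -41.5°) = (31.1, -27.5). ∠GSB = 103.2°, so SB runs at -41.5° + (180° − 103.2°) = 35.3° from the x-axis; with |SB| = 34.1, B = S + 34.1·(cos 35.3°, sin 35.3°) = (58.9, -7.79). SB ⟂ BZ; with |BZ| = 14.1 on the right of SB, Z = B + 14.1·(0.578, -0.816) = (67.1, -19.3). Then cos ∠GBZ = BG·BZ / (|BG||BZ|), giving 133°.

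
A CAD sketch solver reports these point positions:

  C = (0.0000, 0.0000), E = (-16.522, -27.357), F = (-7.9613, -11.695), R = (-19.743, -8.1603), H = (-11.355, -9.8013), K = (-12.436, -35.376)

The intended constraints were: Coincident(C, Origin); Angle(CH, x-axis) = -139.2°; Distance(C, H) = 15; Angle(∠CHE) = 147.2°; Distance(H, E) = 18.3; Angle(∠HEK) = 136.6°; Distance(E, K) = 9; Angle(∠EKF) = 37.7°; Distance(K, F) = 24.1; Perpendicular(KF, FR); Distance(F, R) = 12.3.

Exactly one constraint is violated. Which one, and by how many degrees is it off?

Perpendicular(KF, FR) — off by 6.00°.

C = (0.00, 0.00) ✓; CH at -139.2° ✓; |CH| = 15.00 ✓; ∠CHE = 147.2° ✓; |HE| = 18.30 ✓; ∠HEK = 136.6° ✓; |EK| = 9.000 ✓; ∠EKF = 37.70° ✓; |KF| = 24.10 ✓; ∠(KF, FR) = 84.00° ✗; |FR| = 12.30 ✓.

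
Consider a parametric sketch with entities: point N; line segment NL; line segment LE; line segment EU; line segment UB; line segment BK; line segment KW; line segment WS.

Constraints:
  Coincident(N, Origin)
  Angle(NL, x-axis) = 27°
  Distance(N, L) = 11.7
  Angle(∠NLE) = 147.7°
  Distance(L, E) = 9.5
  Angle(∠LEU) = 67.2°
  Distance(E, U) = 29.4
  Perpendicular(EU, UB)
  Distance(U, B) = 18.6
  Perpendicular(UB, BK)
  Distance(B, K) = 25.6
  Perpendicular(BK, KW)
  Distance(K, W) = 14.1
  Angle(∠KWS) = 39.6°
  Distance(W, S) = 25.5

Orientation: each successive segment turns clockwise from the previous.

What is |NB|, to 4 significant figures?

16.43

∠LEU = 67.2° gives EU at -118.1° from the x-axis; with |EU| = 29.4, U = (6.036, -21.50). EU is perpendicular to UB, so UB runs at 151.9°; with |UB| = 18.6, B = (-10.37, -12.74). Then |NB| = |B − N| = 16.43.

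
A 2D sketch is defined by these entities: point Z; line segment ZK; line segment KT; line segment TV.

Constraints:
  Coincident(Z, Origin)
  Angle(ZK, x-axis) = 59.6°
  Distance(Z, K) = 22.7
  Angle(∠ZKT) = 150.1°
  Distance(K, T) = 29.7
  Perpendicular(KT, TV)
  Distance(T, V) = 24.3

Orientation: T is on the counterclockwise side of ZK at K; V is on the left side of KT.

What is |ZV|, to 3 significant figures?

51.1

∠ZKT = 150.1°, so KT runs at 59.6° + (180° − 150.1°) = 89.5° from the x-axis; with |KT| = 29.7, T = K + 29.7·(cos 89.5°, sin 89.5°) = (11.7, 49.3). The perpendicularity gives TV at right angles to KT; with |TV| = 24.3 on the left of KT, V = T + 24.3·(-1.00, 0.00873) = (-12.6, 49.5). Then |ZV| = |V − Z| = 51.1.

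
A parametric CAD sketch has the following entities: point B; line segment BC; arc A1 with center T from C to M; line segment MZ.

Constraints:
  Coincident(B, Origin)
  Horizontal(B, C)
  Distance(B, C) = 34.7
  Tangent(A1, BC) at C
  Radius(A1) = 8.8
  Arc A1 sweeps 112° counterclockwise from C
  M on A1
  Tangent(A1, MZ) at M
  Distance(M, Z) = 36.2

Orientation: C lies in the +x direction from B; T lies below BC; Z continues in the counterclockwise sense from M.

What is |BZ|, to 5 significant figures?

60.770

B is at the origin; BC is horizontal with |BC| = 34.7 and C on the +x side, so C = (34.700, 0.0000). The tangent condition forces TC to be normal to BC, so T = C + (0, -8.8) = (34.700, -8.8000). On A1, C sits at bearing 90° from T; a 112° counterclockwise sweep puts M at bearing 202°, so M = T + 8.8·(cos 202°, sin 202°) = (26.541, -12.097). Since A1 is tangent to MZ there, TM ⟂ MZ, so MZ runs along (−sin 202°, cos 202°); with |MZ| = 36.2, Z = (40.102, -45.661). Then |BZ| = |Z − B| = 60.770.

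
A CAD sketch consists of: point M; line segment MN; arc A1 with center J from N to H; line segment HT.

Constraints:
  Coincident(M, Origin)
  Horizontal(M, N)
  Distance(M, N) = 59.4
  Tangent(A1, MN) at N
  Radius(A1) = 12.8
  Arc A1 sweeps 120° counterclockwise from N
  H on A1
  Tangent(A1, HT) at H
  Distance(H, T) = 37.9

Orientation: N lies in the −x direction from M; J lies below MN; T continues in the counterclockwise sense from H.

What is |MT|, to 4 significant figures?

73.23

On A1, N sits at bearing 90° from J; a 120° counterclockwise sweep puts H at bearing 210°, so H = J + 12.8·(cos 210°, sin 210°) = (-70.49, -19.20). Since A1 is tangent to HT there, JH ⟂ HT, so HT runs along (−sin 210°, cos 210°); with |HT| = 37.9, T = (-51.54, -52.02). Then |MT| = |T − M| = 73.23.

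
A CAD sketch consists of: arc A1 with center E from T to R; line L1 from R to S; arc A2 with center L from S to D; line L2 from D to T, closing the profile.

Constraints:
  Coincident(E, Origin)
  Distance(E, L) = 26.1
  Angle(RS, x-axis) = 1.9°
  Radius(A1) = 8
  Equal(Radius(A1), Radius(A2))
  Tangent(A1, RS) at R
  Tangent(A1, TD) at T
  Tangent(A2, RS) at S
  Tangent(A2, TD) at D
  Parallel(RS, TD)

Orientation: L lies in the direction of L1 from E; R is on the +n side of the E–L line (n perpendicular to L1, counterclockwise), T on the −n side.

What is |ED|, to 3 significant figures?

27.3

Tangency of A1 to both parallel lines with radius 8.0 puts R and T at E ± 8.0·n: R = (-0.265, 8.00), T = (0.265, -8.00). Equal radii place S and D the same way about L: S = L + 8.0·n = (25.8, 8.86), D = L − 8.0·n = (26.4, -7.13). Then |ED| = |D − E| = 27.3.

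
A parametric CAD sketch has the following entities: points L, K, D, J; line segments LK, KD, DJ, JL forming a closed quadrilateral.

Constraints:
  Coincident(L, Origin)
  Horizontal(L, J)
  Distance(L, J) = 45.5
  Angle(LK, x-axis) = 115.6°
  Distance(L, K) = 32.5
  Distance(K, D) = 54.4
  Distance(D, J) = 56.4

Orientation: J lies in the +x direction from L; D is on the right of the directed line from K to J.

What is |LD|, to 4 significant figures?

24.97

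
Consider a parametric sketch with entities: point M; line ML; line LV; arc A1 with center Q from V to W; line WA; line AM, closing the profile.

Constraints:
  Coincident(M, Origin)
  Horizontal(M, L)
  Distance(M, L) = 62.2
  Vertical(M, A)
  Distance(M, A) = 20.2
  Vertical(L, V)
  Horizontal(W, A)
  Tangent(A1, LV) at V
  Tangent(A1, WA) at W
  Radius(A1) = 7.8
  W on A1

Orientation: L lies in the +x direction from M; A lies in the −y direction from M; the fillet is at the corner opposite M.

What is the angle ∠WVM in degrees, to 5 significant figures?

56.274°

The virtual corner opposite M is at (62.200, -20.200). A1 meets LV tangentially, so QV is at right angles to LV and the tangent condition forces QW to be normal to WA, with radius 7.8, so the center Q sits 7.8 in from both sides at Q = (54.400, -12.400). That places the tangent points at V = (62.200, -12.400) on LV and W = (54.400, -20.200) on WA. Then cos ∠WVM = VW·VM / (|VW||VM|), giving 56.274°.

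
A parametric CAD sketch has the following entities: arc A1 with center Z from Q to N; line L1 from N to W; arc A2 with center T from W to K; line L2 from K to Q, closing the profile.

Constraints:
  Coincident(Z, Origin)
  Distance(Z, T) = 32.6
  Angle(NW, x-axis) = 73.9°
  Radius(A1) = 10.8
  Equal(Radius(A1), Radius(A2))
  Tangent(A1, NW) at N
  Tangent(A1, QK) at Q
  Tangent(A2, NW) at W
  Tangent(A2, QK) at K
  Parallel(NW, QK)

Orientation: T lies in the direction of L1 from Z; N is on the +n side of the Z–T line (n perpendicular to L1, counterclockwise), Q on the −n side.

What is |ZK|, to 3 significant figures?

34.3

The slot axis is L1's direction at 73.9°, so u = (cos 73.9°, sin 73.9°) = (0.277, 0.961) and n = (−sin 73.9°, cos 73.9°) = (-0.961, 0.277). Z is at the origin and T lies 32.6 along u from Z, so T = 32.6·u = (9.04, 31.3). Tangency of A1 to both parallel lines with radius 10.8 puts N and Q at Z ± 10.8·n: N = (-10.4, 2.99), Q = (10.4, -2.99). Equal radii place W and K the same way about T: W = T + 10.8·n = (-1.34, 34.3), K = T − 10.8·n = (19.4, 28.3). Then |ZK| = |K − Z| = 34.3.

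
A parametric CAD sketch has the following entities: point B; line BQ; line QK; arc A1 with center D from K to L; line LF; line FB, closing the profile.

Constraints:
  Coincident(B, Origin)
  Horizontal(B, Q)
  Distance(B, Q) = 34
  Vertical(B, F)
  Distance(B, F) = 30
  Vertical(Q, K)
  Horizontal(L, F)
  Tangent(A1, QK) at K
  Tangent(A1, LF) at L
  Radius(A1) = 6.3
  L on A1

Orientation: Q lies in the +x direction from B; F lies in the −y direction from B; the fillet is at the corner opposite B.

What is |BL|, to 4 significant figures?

40.83

B is at the origin; BQ is horizontal with |BQ| = 34.0 and Q on the +x side, so Q = (34.00, 0.000). BF is vertical with |BF| = 30.0 and F on the −y side, so F = (0.000, -30.00). The virtual corner opposite B is at (34.00, -30.00). A1 meets QK tangentially, so DK is at right angles to QK and since A1 is tangent to LF there, DL ⟂ LF, with radius 6.3, so the center D sits 6.3 in from both sides at D = (27.70, -23.70). That places the tangent points at K = (34.00, -23.70) on QK and L = (27.70, -30.00) on LF. Then |BL| = |L − B| = 40.83.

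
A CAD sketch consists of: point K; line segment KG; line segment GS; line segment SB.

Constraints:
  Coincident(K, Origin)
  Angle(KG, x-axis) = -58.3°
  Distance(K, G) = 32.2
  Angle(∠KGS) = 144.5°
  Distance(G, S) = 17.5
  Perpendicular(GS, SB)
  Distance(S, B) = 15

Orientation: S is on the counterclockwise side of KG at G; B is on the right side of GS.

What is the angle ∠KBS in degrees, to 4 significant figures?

52.37°

K is at the origin; KG runs at -58.3° with length 32.2, so G = 32.2·(cos -58.3°, sin -58.3°) = (16.92, -27.40). ∠KGS = 144.5°, so GS runs at -58.3° + (180° − 144.5°) = -22.80° from the x-axis; with |GS| = 17.5, S = G + 17.5·(cos -22.80°, sin -22.80°) = (33.05, -34.18). The perpendicularity gives SB at right angles to GS; with |SB| = 15.0 on the right of GS, B = S + 15.0·(-0.3875, -0.9219) = (27.24, -48.01). Then cos ∠KBS = BK·BS / (|BK||BS|), giving 52.37°.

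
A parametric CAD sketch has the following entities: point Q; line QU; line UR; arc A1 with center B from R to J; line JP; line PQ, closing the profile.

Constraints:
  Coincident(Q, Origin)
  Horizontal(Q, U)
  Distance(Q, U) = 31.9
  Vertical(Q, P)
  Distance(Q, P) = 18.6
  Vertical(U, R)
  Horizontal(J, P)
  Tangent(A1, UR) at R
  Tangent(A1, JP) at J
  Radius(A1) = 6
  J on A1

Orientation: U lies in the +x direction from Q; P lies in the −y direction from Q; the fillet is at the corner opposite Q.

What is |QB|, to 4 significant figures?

28.80

Q is at the origin; QU is horizontal with |QU| = 31.9 and U on the +x side, so U = (31.90, 0.000). QP is vertical with |QP| = 18.6 and P on the −y side, so P = (0.000, -18.60). The virtual corner opposite Q is at (31.90, -18.60). Since A1 is tangent to UR there, BR ⟂ UR and the tangent condition forces BJ to be normal to JP, with radius 6.0, so the center B sits 6.0 in from both sides at B = (25.90, -12.60). Then |QB| = |B − Q| = 28.80.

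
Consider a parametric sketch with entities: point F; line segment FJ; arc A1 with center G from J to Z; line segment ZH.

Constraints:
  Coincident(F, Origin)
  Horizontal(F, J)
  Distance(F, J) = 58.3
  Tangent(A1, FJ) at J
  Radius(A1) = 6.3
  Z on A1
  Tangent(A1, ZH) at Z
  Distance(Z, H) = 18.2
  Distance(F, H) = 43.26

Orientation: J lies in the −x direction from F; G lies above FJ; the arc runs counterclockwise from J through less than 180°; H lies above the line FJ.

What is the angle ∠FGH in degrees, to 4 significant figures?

30.90°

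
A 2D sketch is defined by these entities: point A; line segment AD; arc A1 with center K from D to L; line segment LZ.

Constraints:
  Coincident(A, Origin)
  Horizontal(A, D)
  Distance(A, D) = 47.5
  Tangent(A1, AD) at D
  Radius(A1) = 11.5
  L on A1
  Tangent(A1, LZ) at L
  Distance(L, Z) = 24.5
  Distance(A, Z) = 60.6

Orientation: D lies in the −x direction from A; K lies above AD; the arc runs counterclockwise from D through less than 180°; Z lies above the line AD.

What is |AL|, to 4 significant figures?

40.31

A is at the origin; A and D share the same y with |AD| = 47.5 and D on the −x side, so D = (-47.50, 0.000). Since A1 is tangent to AD there, KD ⟂ AD, so K = D + (0, 11.5) = (-47.50, 11.50). Since KL ⟂ LZ (tangency), |KZ| = √(11.5² + 24.5²) = 27.06 regardless of where L sits on A1. So Z lies on both circle(A, 60.6) and circle(K, 27.06); the above-AD intersection is Z = (-46.75, 38.55). L is the foot of the tangent from Z: L = (-36.96, 16.10).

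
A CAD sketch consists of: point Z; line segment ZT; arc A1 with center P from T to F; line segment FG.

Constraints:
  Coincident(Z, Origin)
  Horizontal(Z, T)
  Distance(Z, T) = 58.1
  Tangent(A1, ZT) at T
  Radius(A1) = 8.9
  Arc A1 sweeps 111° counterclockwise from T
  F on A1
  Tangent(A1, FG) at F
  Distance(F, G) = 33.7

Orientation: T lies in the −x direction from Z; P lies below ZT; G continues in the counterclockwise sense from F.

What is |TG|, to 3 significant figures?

43.7

Z is at the origin; ZT is horizontal with |ZT| = 58.1 and T on the −x side, so T = (-58.1, 0.00). The tangent condition forces PT to be normal to ZT, so P = T + (0, -8.9) = (-58.1, -8.90). On A1, T sits at bearing 90° from P; a 111° counterclockwise sweep puts F at bearing 201°, so F = P + 8.9·(cos 201°, sin 201°) = (-66.4, -12.1). A1 meets FG tangentially, so PF is at right angles to FG, so FG runs along (−sin 201°, cos 201°); with |FG| = 33.7, G = (-54.3, -43.6). Then |TG| = |G − T| = 43.7.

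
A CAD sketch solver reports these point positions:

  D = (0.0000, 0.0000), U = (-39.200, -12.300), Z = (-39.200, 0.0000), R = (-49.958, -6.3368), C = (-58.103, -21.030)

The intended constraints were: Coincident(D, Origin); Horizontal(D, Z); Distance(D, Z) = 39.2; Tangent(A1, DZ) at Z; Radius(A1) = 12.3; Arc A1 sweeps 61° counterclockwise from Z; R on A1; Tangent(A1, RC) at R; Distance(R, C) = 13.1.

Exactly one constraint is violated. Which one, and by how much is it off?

Distance(R, C) = 13.1 — off by 3.70.

D = (0.00, 0.00) ✓; D.y = 0.00, Z.y = 0.00 ✓; |DZ| = 39.20 ✓; ∠(UZ, ZD) = 90.00° ✓; |UZ| = 12.30 ✓; bearing(U→R) − bearing(U→Z) = 61.00° ✓; |UR| = 12.30 ✓; ∠(UR, RC) = 90.00° ✓; |RC| = 16.80 ✗.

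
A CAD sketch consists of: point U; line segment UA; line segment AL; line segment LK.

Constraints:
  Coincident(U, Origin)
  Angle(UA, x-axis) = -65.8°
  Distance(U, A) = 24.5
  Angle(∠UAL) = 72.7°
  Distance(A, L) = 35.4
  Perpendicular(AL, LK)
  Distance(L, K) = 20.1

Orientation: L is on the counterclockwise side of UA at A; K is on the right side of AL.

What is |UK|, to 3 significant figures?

51.8

U is at the origin; UA runs at -65.8° with length 24.5, so A = 24.5·(cos -65.8°, sin -65.8°) = (10.0, -22.3). ∠UAL = 72.7°, so AL runs at -65.8° + (180° − 72.7°) = 41.5° from the x-axis; with |AL| = 35.4, L = A + 35.4·(cos 41.5°, sin 41.5°) = (36.6, 1.11). AL is perpendicular to LK; with |LK| = 20.1 on the right of AL, K = L + 20.1·(0.663, -0.749) = (49.9, -13.9). Then |UK| = |K − U| = 51.8.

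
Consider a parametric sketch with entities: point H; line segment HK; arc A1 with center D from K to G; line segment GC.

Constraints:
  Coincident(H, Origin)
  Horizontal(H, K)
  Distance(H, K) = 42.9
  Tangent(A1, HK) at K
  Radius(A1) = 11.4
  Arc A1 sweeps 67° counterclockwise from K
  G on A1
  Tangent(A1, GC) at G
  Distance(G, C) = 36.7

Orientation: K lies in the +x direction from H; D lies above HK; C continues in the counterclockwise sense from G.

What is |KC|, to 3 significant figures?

47.7

H is at the origin; HK is horizontal with |HK| = 42.9 and K on the +x side, so K = (42.9, 0.00). Since A1 is tangent to HK there, DK ⟂ HK, so D = K + (0, 11.4) = (42.9, 11.4). On A1, K sits at bearing -90° from D; a 67° counterclockwise sweep puts G at bearing -23°, so G = D + 11.4·(cos -23°, sin -23°) = (53.4, 6.95). The tangent condition forces DG to be normal to GC, so GC runs along (−sin -23°, cos -23°); with |GC| = 36.7, C = (67.7, 40.7). Then |KC| = |C − K| = 47.7.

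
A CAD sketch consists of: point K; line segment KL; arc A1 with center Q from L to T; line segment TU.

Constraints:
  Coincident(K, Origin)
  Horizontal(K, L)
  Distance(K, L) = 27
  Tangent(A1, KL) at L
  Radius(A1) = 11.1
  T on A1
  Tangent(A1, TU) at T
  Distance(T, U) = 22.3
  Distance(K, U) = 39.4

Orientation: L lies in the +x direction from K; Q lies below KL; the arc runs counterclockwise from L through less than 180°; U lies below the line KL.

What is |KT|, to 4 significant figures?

20.30

Checks: ∠(QL, LK) = 90.00° ✓; |QT| = 11.10 ✓; ∠(QT, TU) = 90.00° ✓; |TU| = 22.30 ✓; |KU| = 39.40 ✓.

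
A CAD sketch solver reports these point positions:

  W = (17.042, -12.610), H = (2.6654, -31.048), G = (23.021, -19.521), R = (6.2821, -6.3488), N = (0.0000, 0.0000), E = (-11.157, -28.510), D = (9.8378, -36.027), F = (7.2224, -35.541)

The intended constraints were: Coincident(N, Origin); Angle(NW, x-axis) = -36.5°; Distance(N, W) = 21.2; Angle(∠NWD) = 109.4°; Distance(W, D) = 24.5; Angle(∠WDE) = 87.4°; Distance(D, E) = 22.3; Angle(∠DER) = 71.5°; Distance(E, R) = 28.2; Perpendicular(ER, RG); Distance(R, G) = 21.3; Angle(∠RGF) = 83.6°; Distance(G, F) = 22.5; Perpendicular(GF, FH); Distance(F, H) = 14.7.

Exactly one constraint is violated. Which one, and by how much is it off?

Distance(F, H) = 14.7 — off by 8.30.

N = (0.00, 0.00) ✓; NW at -36.50° ✓; |NW| = 21.20 ✓; ∠NWD = 109.4° ✓; |WD| = 24.50 ✓; ∠WDE = 87.40° ✓; |DE| = 22.30 ✓; ∠DER = 71.50° ✓; |ER| = 28.20 ✓; ∠(ER, RG) = 90.00° ✓; |RG| = 21.30 ✓; ∠RGF = 83.60° ✓; |GF| = 22.50 ✓; ∠(GF, FH) = 89.99° ✓; |FH| = 6.399 ✗.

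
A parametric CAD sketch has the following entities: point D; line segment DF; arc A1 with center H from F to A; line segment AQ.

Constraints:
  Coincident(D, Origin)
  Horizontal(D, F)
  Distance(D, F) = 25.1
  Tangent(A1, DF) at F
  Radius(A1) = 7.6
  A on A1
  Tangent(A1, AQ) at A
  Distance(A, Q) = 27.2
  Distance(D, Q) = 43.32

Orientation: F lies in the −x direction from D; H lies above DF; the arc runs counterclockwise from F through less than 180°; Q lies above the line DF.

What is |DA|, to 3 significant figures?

20.1

Checks: ∠(HF, FD) = 90.00° ✓; |HF| = 7.600 ✓; |HA| = 7.600 ✓; ∠(HA, AQ) = 90.00° ✓; |AQ| = 27.20 ✓; |DQ| = 43.32 ✓.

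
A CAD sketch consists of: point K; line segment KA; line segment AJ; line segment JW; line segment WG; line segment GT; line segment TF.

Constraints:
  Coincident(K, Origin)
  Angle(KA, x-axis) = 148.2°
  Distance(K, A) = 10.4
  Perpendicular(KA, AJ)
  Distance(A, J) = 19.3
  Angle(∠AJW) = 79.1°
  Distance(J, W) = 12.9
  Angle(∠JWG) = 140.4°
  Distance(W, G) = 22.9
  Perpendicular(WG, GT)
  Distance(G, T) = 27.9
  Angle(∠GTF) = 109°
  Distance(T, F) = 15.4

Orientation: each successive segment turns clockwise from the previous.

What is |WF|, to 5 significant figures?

33.954

K is at the origin; KA runs at 148.2° with length 10.4, so A = (-8.8389, 5.4803). The perpendicularity gives AJ at right angles to KA, so AJ runs at 58.200°; with |AJ| = 19.3, J = (1.3314, 21.883). ∠AJW = 79.1° gives JW at -42.700° from the x-axis; with |JW| = 12.9, W = (10.812, 13.135). ∠JWG = 140.4° gives WG at -82.300° from the x-axis; with |WG| = 22.9, G = (13.880, -9.5585). WG is perpendicular to GT, so GT runs at -172.30°; with |GT| = 27.9, T = (-13.768, -13.297). ∠GTF = 109.0° gives TF at 116.70° from the x-axis; with |TF| = 15.4, F = (-20.688, 0.46120). Then |WF| = |F − W| = 33.954.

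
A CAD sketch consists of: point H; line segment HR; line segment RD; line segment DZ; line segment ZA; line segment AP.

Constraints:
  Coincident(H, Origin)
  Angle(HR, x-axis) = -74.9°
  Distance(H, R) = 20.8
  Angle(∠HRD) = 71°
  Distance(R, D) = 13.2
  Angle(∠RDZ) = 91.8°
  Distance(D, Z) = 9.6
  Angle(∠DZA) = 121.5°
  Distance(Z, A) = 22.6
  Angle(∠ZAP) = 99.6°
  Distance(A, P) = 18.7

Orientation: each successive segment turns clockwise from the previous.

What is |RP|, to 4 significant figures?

19.93

∠DZA = 121.5° gives ZA at 29.40° from the x-axis; with |ZA| = 22.6, A = (12.29, 1.504). ∠ZAP = 99.6° gives AP at -51.00° from the x-axis; with |AP| = 18.7, P = (24.06, -13.03). Then |RP| = |P − R| = 19.93.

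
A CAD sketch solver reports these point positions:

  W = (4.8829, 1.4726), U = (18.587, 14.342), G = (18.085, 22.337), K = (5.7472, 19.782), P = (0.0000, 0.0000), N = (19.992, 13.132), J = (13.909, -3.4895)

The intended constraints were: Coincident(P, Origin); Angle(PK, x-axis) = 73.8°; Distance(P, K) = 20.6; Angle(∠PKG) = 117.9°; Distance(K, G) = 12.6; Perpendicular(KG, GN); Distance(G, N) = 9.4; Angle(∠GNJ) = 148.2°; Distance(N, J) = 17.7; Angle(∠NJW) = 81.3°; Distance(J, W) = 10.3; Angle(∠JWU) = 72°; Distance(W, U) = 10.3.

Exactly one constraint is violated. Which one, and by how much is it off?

Distance(W, U) = 10.3 — off by 8.50.

P = (0.00, 0.00) ✓; PK at 73.80° ✓; |PK| = 20.60 ✓; ∠PKG = 117.9° ✓; |KG| = 12.60 ✓; ∠(KG, GN) = 90.00° ✓; |GN| = 9.400 ✓; ∠GNJ = 148.2° ✓; |NJ| = 17.70 ✓; ∠NJW = 81.30° ✓; |JW| = 10.30 ✓; ∠JWU = 72.00° ✓; |WU| = 18.80 ✗.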